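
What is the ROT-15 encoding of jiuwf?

j(9): 9+15=24 → y
i(8): 8+15=23 → x
u(20): 20+15=35≡9 → j
w(22): 22+15=37≡11 → l
f(5): 5+15=20 → u

yxjlu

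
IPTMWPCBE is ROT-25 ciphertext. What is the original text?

I(8): 8−25=-17≡9 → J
P(15): 15−25=-10≡16 → Q
T(19): 19−25=-6≡20 → U
M(12): 12−25=-13≡13 → N
W(22): 22−25=-3≡23 → X
P(15): 15−25=-10≡16 → Q
C(2): 2−25=-23≡3 → D
B(1): 1−25=-24≡2 → C
E(4): 4−25=-21≡5 → F

JQUNXQDCF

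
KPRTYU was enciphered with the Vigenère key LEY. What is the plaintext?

Repeat the key across the ciphertext: LEYLEY
K(10)−L(11): -1≡25 → Z
P(15)−E(4): 11 → L
R(17)−Y(24): -7≡19 → T
T(19)−L(11): 8 → I
Y(24)−E(4): 20 → U
U(20)−Y(24): -4≡22 → W

ZLTIUW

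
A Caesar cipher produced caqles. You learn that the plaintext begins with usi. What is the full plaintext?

usidwk

From the crib: c(2)−u(20)=-18≡8, so the shift is 8.
Subtract 8 from each ciphertext letter:
c(2): 2−8=-6≡20 → u
a(0): 0−8=-8≡18 → s
q(16): 16−8=8 → i
l(11): 11−8=3 → d
e(4): 4−8=-4≡22 → w
s(18): 18−8=10 → k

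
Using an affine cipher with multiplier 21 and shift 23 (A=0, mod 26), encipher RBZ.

QSC

R(17): 21·17+23=380≡16 → Q
B(1): 21·1+23=44≡18 → S
Z(25): 21·25+23=548≡2 → C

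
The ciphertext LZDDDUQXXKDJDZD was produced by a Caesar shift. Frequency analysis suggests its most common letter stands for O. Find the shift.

The most frequent ciphertext letter is D (appears 6 times).
D is position 3; O is position 14.
Shift = -11≡15.

15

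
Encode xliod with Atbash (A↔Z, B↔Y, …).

x(23) → c(2)
l(11) → o(14)
i(8) → r(17)
o(14) → l(11)
d(3) → w(22)

corlw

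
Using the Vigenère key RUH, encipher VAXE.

Repeat the key across the message: RUHR
V(21)+R(17): 38≡12 → M
A(0)+U(20): 20 → U
X(23)+H(7): 30≡4 → E
E(4)+R(17): 21 → V

MUEV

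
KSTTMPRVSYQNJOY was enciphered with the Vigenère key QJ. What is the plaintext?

UJDKWGBMCPAETFI

Repeat the key across the ciphertext: QJQJQJQJQJQJQJQ
K(10)−Q(16): -6≡20 → U
S(18)−J(9): 9 → J
T(19)−Q(16): 3 → D
T(19)−J(9): 10 → K
M(12)−Q(16): -4≡22 → W
P(15)−J(9): 6 → G
R(17)−Q(16): 1 → B
V(21)−J(9): 12 → M
S(18)−Q(16): 2 → C
Y(24)−J(9): 15 → P
Q(16)−Q(16): 0 → A
N(13)−J(9): 4 → E
J(9)−Q(16): -7≡19 → T
O(14)−J(9): 5 → F
Y(24)−Q(16): 8 → I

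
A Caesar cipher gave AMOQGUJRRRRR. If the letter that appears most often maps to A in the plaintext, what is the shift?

17

The most frequent ciphertext letter is R (appears 5 times).
R is position 17; A is position 0.
Shift = 17.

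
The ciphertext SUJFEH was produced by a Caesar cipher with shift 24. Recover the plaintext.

S(18): 18−24=-6≡20 → U
U(20): 20−24=-4≡22 → W
J(9): 9−24=-15≡11 → L
F(5): 5−24=-19≡7 → H
E(4): 4−24=-20≡6 → G
H(7): 7−24=-17≡9 → J

UWLHGJ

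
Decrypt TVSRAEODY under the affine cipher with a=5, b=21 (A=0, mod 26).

The inverse of 5 mod 26 is 21, since 5·21=105≡1. Apply D(y)=21·(y−21) mod 26:
T(19): 21·(19−21)=-42≡10 → K
V(21): 21·(21−21)=0 → A
S(18): 21·(18−21)=-63≡15 → P
R(17): 21·(17−21)=-84≡20 → U
A(0): 21·(0−21)=-441≡1 → B
E(4): 21·(4−21)=-357≡7 → H
O(14): 21·(14−21)=-147≡9 → J
D(3): 21·(3−21)=-378≡12 → M
Y(24): 21·(24−21)=63≡11 → L

KAPUBHJML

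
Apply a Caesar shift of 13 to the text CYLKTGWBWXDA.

PLYXGTJOJKQN

C(2): 2+13=15 → P
Y(24): 24+13=37≡11 → L
L(11): 11+13=24 → Y
K(10): 10+13=23 → X
T(19): 19+13=32≡6 → G
G(6): 6+13=19 → T
W(22): 22+13=35≡9 → J
B(1): 1+13=14 → O
W(22): 22+13=35≡9 → J
X(23): 23+13=36≡10 → K
D(3): 3+13=16 → Q
A(0): 0+13=13 → N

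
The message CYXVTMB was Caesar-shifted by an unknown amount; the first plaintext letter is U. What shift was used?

From the crib: C(2)−U(20)=-18≡8, so the shift is 8.

8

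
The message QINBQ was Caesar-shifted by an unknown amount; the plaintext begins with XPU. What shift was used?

From the crib: Q(16)−X(23)=-7≡19, so the shift is 19.

19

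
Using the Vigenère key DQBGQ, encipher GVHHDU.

Repeat the key across the message: DQBGQD
G(6)+D(3): 9 → J
V(21)+Q(16): 37≡11 → L
H(7)+B(1): 8 → I
H(7)+G(6): 13 → N
D(3)+Q(16): 19 → T
U(20)+D(3): 23 → X

JLINTX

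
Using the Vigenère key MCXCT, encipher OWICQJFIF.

Repeat the key across the message: MCXCTMCXC
O(14)+M(12): 26≡0 → A
W(22)+C(2): 24 → Y
I(8)+X(23): 31≡5 → F
C(2)+C(2): 4 → E
Q(16)+T(19): 35≡9 → J
J(9)+M(12): 21 → V
F(5)+C(2): 7 → H
I(8)+X(23): 31≡5 → F
F(5)+C(2): 7 → H

AYFEJVHFH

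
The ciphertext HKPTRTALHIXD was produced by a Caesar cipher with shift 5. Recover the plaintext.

H(7): 7−5=2 → C
K(10): 10−5=5 → F
P(15): 15−5=10 → K
T(19): 19−5=14 → O
R(17): 17−5=12 → M
T(19): 19−5=14 → O
A(0): 0−5=-5≡21 → V
L(11): 11−5=6 → G
H(7): 7−5=2 → C
I(8): 8−5=3 → D
X(23): 23−5=18 → S
D(3): 3−5=-2≡24 → Y

CFKOMOVGCDSY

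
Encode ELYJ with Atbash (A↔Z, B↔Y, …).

VOBQ

E(4) → V(21)
L(11) → O(14)
Y(24) → B(1)
J(9) → Q(16)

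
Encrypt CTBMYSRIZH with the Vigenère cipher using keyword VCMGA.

Repeat the key across the message: VCMGAVCMGA
C(2)+V(21): 23 → X
T(19)+C(2): 21 → V
B(1)+M(12): 13 → N
M(12)+G(6): 18 → S
Y(24)+A(0): 24 → Y
S(18)+V(21): 39≡13 → N
R(17)+C(2): 19 → T
I(8)+M(12): 20 → U
Z(25)+G(6): 31≡5 → F
H(7)+A(0): 7 → H

XVNSYNTUFH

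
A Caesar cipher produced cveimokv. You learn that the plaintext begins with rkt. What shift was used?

From the crib: c(2)−r(17)=-15≡11, so the shift is 11.

11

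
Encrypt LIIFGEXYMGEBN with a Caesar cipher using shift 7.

L(11): 11+7=18 → S
I(8): 8+7=15 → P
I(8): 8+7=15 → P
F(5): 5+7=12 → M
G(6): 6+7=13 → N
E(4): 4+7=11 → L
X(23): 23+7=30≡4 → E
Y(24): 24+7=31≡5 → F
M(12): 12+7=19 → T
G(6): 6+7=13 → N
E(4): 4+7=11 → L
B(1): 1+7=8 → I
N(13): 13+7=20 → U

SPPMNLEFTNLIU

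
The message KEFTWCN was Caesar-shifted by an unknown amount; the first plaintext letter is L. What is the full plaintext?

LFGUXDO

From the crib: K(10)−L(11)=-1≡25, so the shift is 25.
Subtract 25 from each ciphertext letter:
K(10): 10−25=-15≡11 → L
E(4): 4−25=-21≡5 → F
F(5): 5−25=-20≡6 → G
T(19): 19−25=-6≡20 → U
W(22): 22−25=-3≡23 → X
C(2): 2−25=-23≡3 → D
N(13): 13−25=-12≡14 → O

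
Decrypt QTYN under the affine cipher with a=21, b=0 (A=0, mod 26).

CRQN

The inverse of 21 mod 26 is 5, since 21·5=105≡1. Apply D(y)=5·(y−0) mod 26:
Q(16): 5·(16−0)=80≡2 → C
T(19): 5·(19−0)=95≡17 → R
Y(24): 5·(24−0)=120≡16 → Q
N(13): 5·(13−0)=65≡13 → N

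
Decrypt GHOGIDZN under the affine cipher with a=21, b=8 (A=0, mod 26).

QVEQABHZ

The inverse of 21 mod 26 is 5, since 21·5=105≡1. Apply D(y)=5·(y−8) mod 26:
G(6): 5·(6−8)=-10≡16 → Q
H(7): 5·(7−8)=-5≡21 → V
O(14): 5·(14−8)=30≡4 → E
G(6): 5·(6−8)=-10≡16 → Q
I(8): 5·(8−8)=0 → A
D(3): 5·(3−8)=-25≡1 → B
Z(25): 5·(25−8)=85≡7 → H
N(13): 5·(13−8)=25 → Z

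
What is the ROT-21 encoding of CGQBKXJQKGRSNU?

C(2): 2+21=23 → X
G(6): 6+21=27≡1 → B
Q(16): 16+21=37≡11 → L
B(1): 1+21=22 → W
K(10): 10+21=31≡5 → F
X(23): 23+21=44≡18 → S
J(9): 9+21=30≡4 → E
Q(16): 16+21=37≡11 → L
K(10): 10+21=31≡5 → F
G(6): 6+21=27≡1 → B
R(17): 17+21=38≡12 → M
S(18): 18+21=39≡13 → N
N(13): 13+21=34≡8 → I
U(20): 20+21=41≡15 → P

XBLWFSELFBMNIP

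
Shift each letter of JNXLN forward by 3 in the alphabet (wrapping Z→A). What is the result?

MQAOQ

J(9): 9+3=12 → M
N(13): 13+3=16 → Q
X(23): 23+3=26≡0 → A
L(11): 11+3=14 → O
N(13): 13+3=16 → Q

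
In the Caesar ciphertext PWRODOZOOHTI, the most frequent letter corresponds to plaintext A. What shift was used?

14

The most frequent ciphertext letter is O (appears 4 times).
O is position 14; A is position 0.
Shift = 14.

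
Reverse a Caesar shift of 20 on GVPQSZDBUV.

G(6): 6−20=-14≡12 → M
V(21): 21−20=1 → B
P(15): 15−20=-5≡21 → V
Q(16): 16−20=-4≡22 → W
S(18): 18−20=-2≡24 → Y
Z(25): 25−20=5 → F
D(3): 3−20=-17≡9 → J
B(1): 1−20=-19≡7 → H
U(20): 20−20=0 → A
V(21): 21−20=1 → B

MBVWYFJHAB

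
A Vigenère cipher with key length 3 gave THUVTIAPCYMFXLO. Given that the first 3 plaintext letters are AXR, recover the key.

TKD

Subtract each crib letter from the matching ciphertext letter (mod 26):
T(19)−A(0)=19 → T
H(7)−X(23)=-16≡10 → K
U(20)−R(17)=3 → D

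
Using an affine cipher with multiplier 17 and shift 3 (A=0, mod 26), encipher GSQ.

G(6): 17·6+3=105≡1 → B
S(18): 17·18+3=309≡23 → X
Q(16): 17·16+3=275≡15 → P

BXP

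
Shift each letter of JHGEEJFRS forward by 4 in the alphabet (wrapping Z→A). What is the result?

J(9): 9+4=13 → N
H(7): 7+4=11 → L
G(6): 6+4=10 → K
E(4): 4+4=8 → I
E(4): 4+4=8 → I
J(9): 9+4=13 → N
F(5): 5+4=9 → J
R(17): 17+4=21 → V
S(18): 18+4=22 → W

NLKIINJVW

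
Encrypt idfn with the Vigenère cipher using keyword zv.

Repeat the key across the message: zvzv
i(8)+z(25): 33≡7 → h
d(3)+v(21): 24 → y
f(5)+z(25): 30≡4 → e
n(13)+v(21): 34≡8 → i

hyei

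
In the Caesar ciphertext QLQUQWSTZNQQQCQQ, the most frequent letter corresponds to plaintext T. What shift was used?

The most frequent ciphertext letter is Q (appears 8 times).
Q is position 16; T is position 19.
Shift = -3≡23.

23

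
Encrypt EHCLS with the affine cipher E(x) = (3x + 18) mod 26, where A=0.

ENYZU

E(4): 3·4+18=30≡4 → E
H(7): 3·7+18=39≡13 → N
C(2): 3·2+18=24 → Y
L(11): 3·11+18=51≡25 → Z
S(18): 3·18+18=72≡20 → U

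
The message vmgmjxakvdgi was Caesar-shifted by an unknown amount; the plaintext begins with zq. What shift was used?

From the crib: v(21)−z(25)=-4≡22, so the shift is 22.

22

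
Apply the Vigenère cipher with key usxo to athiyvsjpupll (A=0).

Repeat the key across the message: usxousxousxou
a(0)+u(20): 20 → u
t(19)+s(18): 37≡11 → l
h(7)+x(23): 30≡4 → e
i(8)+o(14): 22 → w
y(24)+u(20): 44≡18 → s
v(21)+s(18): 39≡13 → n
s(18)+x(23): 41≡15 → p
j(9)+o(14): 23 → x
p(15)+u(20): 35≡9 → j
u(20)+s(18): 38≡12 → m
p(15)+x(23): 38≡12 → m
l(11)+o(14): 25 → z
l(11)+u(20): 31≡5 → f

ulewsnpxjmmzf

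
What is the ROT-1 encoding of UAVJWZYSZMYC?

VBWKXAZTANZD

U(20): 20+1=21 → V
A(0): 0+1=1 → B
V(21): 21+1=22 → W
J(9): 9+1=10 → K
W(22): 22+1=23 → X
Z(25): 25+1=26≡0 → A
Y(24): 24+1=25 → Z
S(18): 18+1=19 → T
Z(25): 25+1=26≡0 → A
M(12): 12+1=13 → N
Y(24): 24+1=25 → Z
C(2): 2+1=3 → D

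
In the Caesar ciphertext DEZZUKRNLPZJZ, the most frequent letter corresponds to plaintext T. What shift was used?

6

The most frequent ciphertext letter is Z (appears 4 times).
Z is position 25; T is position 19.
Shift = 6.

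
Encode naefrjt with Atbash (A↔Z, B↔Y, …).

n(13) → m(12)
a(0) → z(25)
e(4) → v(21)
f(5) → u(20)
r(17) → i(8)
j(9) → q(16)
t(19) → g(6)

mzvuiqg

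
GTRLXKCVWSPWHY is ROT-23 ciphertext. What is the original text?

G(6): 6−23=-17≡9 → J
T(19): 19−23=-4≡22 → W
R(17): 17−23=-6≡20 → U
L(11): 11−23=-12≡14 → O
X(23): 23−23=0 → A
K(10): 10−23=-13≡13 → N
C(2): 2−23=-21≡5 → F
V(21): 21−23=-2≡24 → Y
W(22): 22−23=-1≡25 → Z
S(18): 18−23=-5≡21 → V
P(15): 15−23=-8≡18 → S
W(22): 22−23=-1≡25 → Z
H(7): 7−23=-16≡10 → K
Y(24): 24−23=1 → B

JWUOANFYZVSZKB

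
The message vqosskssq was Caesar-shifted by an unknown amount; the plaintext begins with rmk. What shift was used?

From the crib: v(21)−r(17)=4, so the shift is 4.

4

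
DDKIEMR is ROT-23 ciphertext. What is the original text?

D(3): 3−23=-20≡6 → G
D(3): 3−23=-20≡6 → G
K(10): 10−23=-13≡13 → N
I(8): 8−23=-15≡11 → L
E(4): 4−23=-19≡7 → H
M(12): 12−23=-11≡15 → P
R(17): 17−23=-6≡20 → U

GGNLHPU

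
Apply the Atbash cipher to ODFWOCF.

LWUDLXU

O(14) → L(11)
D(3) → W(22)
F(5) → U(20)
W(22) → D(3)
O(14) → L(11)
C(2) → X(23)
F(5) → U(20)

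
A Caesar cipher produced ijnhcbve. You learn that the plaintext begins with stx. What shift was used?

16

From the crib: i(8)−s(18)=-10≡16, so the shift is 16.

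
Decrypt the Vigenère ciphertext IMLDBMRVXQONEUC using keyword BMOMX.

HAXRELFHLTNBQIF

Repeat the key across the ciphertext: BMOMXBMOMXBMOMX
I(8)−B(1): 7 → H
M(12)−M(12): 0 → A
L(11)−O(14): -3≡23 → X
D(3)−M(12): -9≡17 → R
B(1)−X(23): -22≡4 → E
M(12)−B(1): 11 → L
R(17)−M(12): 5 → F
V(21)−O(14): 7 → H
X(23)−M(12): 11 → L
Q(16)−X(23): -7≡19 → T
O(14)−B(1): 13 → N
N(13)−M(12): 1 → B
E(4)−O(14): -10≡16 → Q
U(20)−M(12): 8 → I
C(2)−X(23): -21≡5 → F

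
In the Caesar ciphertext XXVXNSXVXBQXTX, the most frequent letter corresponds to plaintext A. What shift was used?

The most frequent ciphertext letter is X (appears 7 times).
X is position 23; A is position 0.
Shift = 23.

23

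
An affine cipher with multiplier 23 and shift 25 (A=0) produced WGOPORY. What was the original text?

The inverse of 23 mod 26 is 17, since 23·17=391≡1. Apply D(y)=17·(y−25) mod 26:
W(22): 17·(22−25)=-51≡1 → B
G(6): 17·(6−25)=-323≡15 → P
O(14): 17·(14−25)=-187≡21 → V
P(15): 17·(15−25)=-170≡12 → M
O(14): 17·(14−25)=-187≡21 → V
R(17): 17·(17−25)=-136≡20 → U
Y(24): 17·(24−25)=-17≡9 → J

BPVMVUJ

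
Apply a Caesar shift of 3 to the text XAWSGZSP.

ADZVJCVS

X(23): 23+3=26≡0 → A
A(0): 0+3=3 → D
W(22): 22+3=25 → Z
S(18): 18+3=21 → V
G(6): 6+3=9 → J
Z(25): 25+3=28≡2 → C
S(18): 18+3=21 → V
P(15): 15+3=18 → S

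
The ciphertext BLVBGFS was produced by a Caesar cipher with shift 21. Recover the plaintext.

GQAGLKX

B(1): 1−21=-20≡6 → G
L(11): 11−21=-10≡16 → Q
V(21): 21−21=0 → A
B(1): 1−21=-20≡6 → G
G(6): 6−21=-15≡11 → L
F(5): 5−21=-16≡10 → K
S(18): 18−21=-3≡23 → X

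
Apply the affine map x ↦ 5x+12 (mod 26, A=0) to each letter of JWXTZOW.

FSXDHES

J(9): 5·9+12=57≡5 → F
W(22): 5·22+12=122≡18 → S
X(23): 5·23+12=127≡23 → X
T(19): 5·19+12=107≡3 → D
Z(25): 5·25+12=137≡7 → H
O(14): 5·14+12=82≡4 → E
W(22): 5·22+12=122≡18 → S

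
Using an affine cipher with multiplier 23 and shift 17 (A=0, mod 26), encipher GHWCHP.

ZWDLWY

G(6): 23·6+17=155≡25 → Z
H(7): 23·7+17=178≡22 → W
W(22): 23·22+17=523≡3 → D
C(2): 23·2+17=63≡11 → L
H(7): 23·7+17=178≡22 → W
P(15): 23·15+17=362≡24 → Y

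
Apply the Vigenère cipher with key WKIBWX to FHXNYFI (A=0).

Repeat the key across the message: WKIBWXW
F(5)+W(22): 27≡1 → B
H(7)+K(10): 17 → R
X(23)+I(8): 31≡5 → F
N(13)+B(1): 14 → O
Y(24)+W(22): 46≡20 → U
F(5)+X(23): 28≡2 → C
I(8)+W(22): 30≡4 → E

BRFOUCE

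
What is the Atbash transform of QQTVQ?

JJGEJ

Q(16) → J(9)
Q(16) → J(9)
T(19) → G(6)
V(21) → E(4)
Q(16) → J(9)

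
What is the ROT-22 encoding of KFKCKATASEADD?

GBGYGWPWOAWZZ

K(10): 10+22=32≡6 → G
F(5): 5+22=27≡1 → B
K(10): 10+22=32≡6 → G
C(2): 2+22=24 → Y
K(10): 10+22=32≡6 → G
A(0): 0+22=22 → W
T(19): 19+22=41≡15 → P
A(0): 0+22=22 → W
S(18): 18+22=40≡14 → O
E(4): 4+22=26≡0 → A
A(0): 0+22=22 → W
D(3): 3+22=25 → Z
D(3): 3+22=25 → Z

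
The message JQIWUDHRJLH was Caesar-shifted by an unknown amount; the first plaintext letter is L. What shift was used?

24

From the crib: J(9)−L(11)=-2≡24, so the shift is 24.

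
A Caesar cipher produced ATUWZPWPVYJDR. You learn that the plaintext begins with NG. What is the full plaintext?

NGHJMCJCILWQE

From the crib: A(0)−N(13)=-13≡13, so the shift is 13.
Subtract 13 from each ciphertext letter:
A(0): 0−13=-13≡13 → N
T(19): 19−13=6 → G
U(20): 20−13=7 → H
W(22): 22−13=9 → J
Z(25): 25−13=12 → M
P(15): 15−13=2 → C
W(22): 22−13=9 → J
P(15): 15−13=2 → C
V(21): 21−13=8 → I
Y(24): 24−13=11 → L
J(9): 9−13=-4≡22 → W
D(3): 3−13=-10≡16 → Q
R(17): 17−13=4 → E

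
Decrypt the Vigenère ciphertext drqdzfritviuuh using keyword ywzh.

Repeat the key across the ciphertext: ywzhywzhywzhyw
d(3)−y(24): -21≡5 → f
r(17)−w(22): -5≡21 → v
q(16)−z(25): -9≡17 → r
d(3)−h(7): -4≡22 → w
z(25)−y(24): 1 → b
f(5)−w(22): -17≡9 → j
r(17)−z(25): -8≡18 → s
i(8)−h(7): 1 → b
t(19)−y(24): -5≡21 → v
v(21)−w(22): -1≡25 → z
i(8)−z(25): -17≡9 → j
u(20)−h(7): 13 → n
u(20)−y(24): -4≡22 → w
h(7)−w(22): -15≡11 → l

fvrwbjsbvzjnwl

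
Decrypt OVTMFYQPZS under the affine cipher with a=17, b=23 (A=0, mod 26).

The inverse of 17 mod 26 is 23, since 17·23=391≡1. Apply D(y)=23·(y−23) mod 26:
O(14): 23·(14−23)=-207≡1 → B
V(21): 23·(21−23)=-46≡6 → G
T(19): 23·(19−23)=-92≡12 → M
M(12): 23·(12−23)=-253≡7 → H
F(5): 23·(5−23)=-414≡2 → C
Y(24): 23·(24−23)=23 → X
Q(16): 23·(16−23)=-161≡21 → V
P(15): 23·(15−23)=-184≡24 → Y
Z(25): 23·(25−23)=46≡20 → U
S(18): 23·(18−23)=-115≡15 → P

BGMHCXVYUP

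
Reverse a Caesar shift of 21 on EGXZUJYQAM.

JLCEZODVFR

E(4): 4−21=-17≡9 → J
G(6): 6−21=-15≡11 → L
X(23): 23−21=2 → C
Z(25): 25−21=4 → E
U(20): 20−21=-1≡25 → Z
J(9): 9−21=-12≡14 → O
Y(24): 24−21=3 → D
Q(16): 16−21=-5≡21 → V
A(0): 0−21=-21≡5 → F
M(12): 12−21=-9≡17 → R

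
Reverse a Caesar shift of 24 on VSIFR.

XUKHT

V(21): 21−24=-3≡23 → X
S(18): 18−24=-6≡20 → U
I(8): 8−24=-16≡10 → K
F(5): 5−24=-19≡7 → H
R(17): 17−24=-7≡19 → T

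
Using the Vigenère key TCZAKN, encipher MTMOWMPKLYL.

Repeat the key across the message: TCZAKNTCZAK
M(12)+T(19): 31≡5 → F
T(19)+C(2): 21 → V
M(12)+Z(25): 37≡11 → L
O(14)+A(0): 14 → O
W(22)+K(10): 32≡6 → G
M(12)+N(13): 25 → Z
P(15)+T(19): 34≡8 → I
K(10)+C(2): 12 → M
L(11)+Z(25): 36≡10 → K
Y(24)+A(0): 24 → Y
L(11)+K(10): 21 → V

FVLOGZIMKYV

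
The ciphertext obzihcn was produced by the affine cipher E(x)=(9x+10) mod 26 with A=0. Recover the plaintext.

mzturcj

The inverse of 9 mod 26 is 3, since 9·3=27≡1. Apply D(y)=3·(y−10) mod 26:
o(14): 3·(14−10)=12 → m
b(1): 3·(1−10)=-27≡25 → z
z(25): 3·(25−10)=45≡19 → t
i(8): 3·(8−10)=-6≡20 → u
h(7): 3·(7−10)=-9≡17 → r
c(2): 3·(2−10)=-24≡2 → c
n(13): 3·(13−10)=9 → j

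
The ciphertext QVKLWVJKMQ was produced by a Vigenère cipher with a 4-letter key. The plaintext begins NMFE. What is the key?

DJFH

Subtract each crib letter from the matching ciphertext letter (mod 26):
Q(16)−N(13)=3 → D
V(21)−M(12)=9 → J
K(10)−F(5)=5 → F
L(11)−E(4)=7 → H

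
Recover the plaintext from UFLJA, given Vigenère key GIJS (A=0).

Repeat the key across the ciphertext: GIJSG
U(20)−G(6): 14 → O
F(5)−I(8): -3≡23 → X
L(11)−J(9): 2 → C
J(9)−S(18): -9≡17 → R
A(0)−G(6): -6≡20 → U

OXCRU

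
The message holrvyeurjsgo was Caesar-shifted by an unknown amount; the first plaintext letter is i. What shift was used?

25

From the crib: h(7)−i(8)=-1≡25, so the shift is 25.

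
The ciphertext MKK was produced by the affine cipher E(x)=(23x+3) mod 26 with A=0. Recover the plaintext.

The inverse of 23 mod 26 is 17, since 23·17=391≡1. Apply D(y)=17·(y−3) mod 26:
M(12): 17·(12−3)=153≡23 → X
K(10): 17·(10−3)=119≡15 → P
K(10): 17·(10−3)=119≡15 → P

XPP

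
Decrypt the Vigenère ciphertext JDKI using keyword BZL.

IEZH

Repeat the key across the ciphertext: BZLB
J(9)−B(1): 8 → I
D(3)−Z(25): -22≡4 → E
K(10)−L(11): -1≡25 → Z
I(8)−B(1): 7 → H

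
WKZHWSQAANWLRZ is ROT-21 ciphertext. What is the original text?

W(22): 22−21=1 → B
K(10): 10−21=-11≡15 → P
Z(25): 25−21=4 → E
H(7): 7−21=-14≡12 → M
W(22): 22−21=1 → B
S(18): 18−21=-3≡23 → X
Q(16): 16−21=-5≡21 → V
A(0): 0−21=-21≡5 → F
A(0): 0−21=-21≡5 → F
N(13): 13−21=-8≡18 → S
W(22): 22−21=1 → B
L(11): 11−21=-10≡16 → Q
R(17): 17−21=-4≡22 → W
Z(25): 25−21=4 → E

BPEMBXVFFSBQWE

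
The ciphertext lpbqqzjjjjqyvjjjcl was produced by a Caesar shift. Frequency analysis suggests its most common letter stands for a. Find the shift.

The most frequent ciphertext letter is j (appears 7 times).
j is position 9; a is position 0.
Shift = 9.

9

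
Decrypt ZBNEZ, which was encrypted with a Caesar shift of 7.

SUGXS

Z(25): 25−7=18 → S
B(1): 1−7=-6≡20 → U
N(13): 13−7=6 → G
E(4): 4−7=-3≡23 → X
Z(25): 25−7=18 → S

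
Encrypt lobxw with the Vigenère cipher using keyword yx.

jlzuu

Repeat the key across the message: yxyxy
l(11)+y(24): 35≡9 → j
o(14)+x(23): 37≡11 → l
b(1)+y(24): 25 → z
x(23)+x(23): 46≡20 → u
w(22)+y(24): 46≡20 → u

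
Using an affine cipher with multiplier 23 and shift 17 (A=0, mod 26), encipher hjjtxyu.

h(7): 23·7+17=178≡22 → w
j(9): 23·9+17=224≡16 → q
j(9): 23·9+17=224≡16 → q
t(19): 23·19+17=454≡12 → m
x(23): 23·23+17=546≡0 → a
y(24): 23·24+17=569≡23 → x
u(20): 23·20+17=477≡9 → j

wqqmaxj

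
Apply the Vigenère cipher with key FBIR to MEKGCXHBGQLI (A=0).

RFSXHYPSLRTZ

Repeat the key across the message: FBIRFBIRFBIR
M(12)+F(5): 17 → R
E(4)+B(1): 5 → F
K(10)+I(8): 18 → S
G(6)+R(17): 23 → X
C(2)+F(5): 7 → H
X(23)+B(1): 24 → Y
H(7)+I(8): 15 → P
B(1)+R(17): 18 → S
G(6)+F(5): 11 → L
Q(16)+B(1): 17 → R
L(11)+I(8): 19 → T
I(8)+R(17): 25 → Z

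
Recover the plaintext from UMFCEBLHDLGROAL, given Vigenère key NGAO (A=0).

Repeat the key across the ciphertext: NGAONGAONGAONGA
U(20)−N(13): 7 → H
M(12)−G(6): 6 → G
F(5)−A(0): 5 → F
C(2)−O(14): -12≡14 → O
E(4)−N(13): -9≡17 → R
B(1)−G(6): -5≡21 → V
L(11)−A(0): 11 → L
H(7)−O(14): -7≡19 → T
D(3)−N(13): -10≡16 → Q
L(11)−G(6): 5 → F
G(6)−A(0): 6 → G
R(17)−O(14): 3 → D
O(14)−N(13): 1 → B
A(0)−G(6): -6≡20 → U
L(11)−A(0): 11 → L

HGFORVLTQFGDBUL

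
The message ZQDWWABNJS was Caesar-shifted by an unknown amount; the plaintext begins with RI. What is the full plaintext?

From the crib: Z(25)−R(17)=8, so the shift is 8.
Subtract 8 from each ciphertext letter:
Z(25): 25−8=17 → R
Q(16): 16−8=8 → I
D(3): 3−8=-5≡21 → V
W(22): 22−8=14 → O
W(22): 22−8=14 → O
A(0): 0−8=-8≡18 → S
B(1): 1−8=-7≡19 → T
N(13): 13−8=5 → F
J(9): 9−8=1 → B
S(18): 18−8=10 → K

RIVOOSTFBK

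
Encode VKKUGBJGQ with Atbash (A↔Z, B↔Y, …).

EPPFTYQTJ

V(21) → E(4)
K(10) → P(15)
K(10) → P(15)
U(20) → F(5)
G(6) → T(19)
B(1) → Y(24)
J(9) → Q(16)
G(6) → T(19)
Q(16) → J(9)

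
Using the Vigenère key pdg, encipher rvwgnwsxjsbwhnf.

gycvqchaphecwql

Repeat the key across the message: pdgpdgpdgpdgpdg
r(17)+p(15): 32≡6 → g
v(21)+d(3): 24 → y
w(22)+g(6): 28≡2 → c
g(6)+p(15): 21 → v
n(13)+d(3): 16 → q
w(22)+g(6): 28≡2 → c
s(18)+p(15): 33≡7 → h
x(23)+d(3): 26≡0 → a
j(9)+g(6): 15 → p
s(18)+p(15): 33≡7 → h
b(1)+d(3): 4 → e
w(22)+g(6): 28≡2 → c
h(7)+p(15): 22 → w
n(13)+d(3): 16 → q
f(5)+g(6): 11 → l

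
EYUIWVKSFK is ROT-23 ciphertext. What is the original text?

E(4): 4−23=-19≡7 → H
Y(24): 24−23=1 → B
U(20): 20−23=-3≡23 → X
I(8): 8−23=-15≡11 → L
W(22): 22−23=-1≡25 → Z
V(21): 21−23=-2≡24 → Y
K(10): 10−23=-13≡13 → N
S(18): 18−23=-5≡21 → V
F(5): 5−23=-18≡8 → I
K(10): 10−23=-13≡13 → N

HBXLZYNVIN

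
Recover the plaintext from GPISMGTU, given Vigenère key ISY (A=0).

Repeat the key across the ciphertext: ISYISYIS
G(6)−I(8): -2≡24 → Y
P(15)−S(18): -3≡23 → X
I(8)−Y(24): -16≡10 → K
S(18)−I(8): 10 → K
M(12)−S(18): -6≡20 → U
G(6)−Y(24): -18≡8 → I
T(19)−I(8): 11 → L
U(20)−S(18): 2 → C

YXKKUILC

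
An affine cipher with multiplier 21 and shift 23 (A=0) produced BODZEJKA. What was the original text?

The inverse of 21 mod 26 is 5, since 21·5=105≡1. Apply D(y)=5·(y−23) mod 26:
B(1): 5·(1−23)=-110≡20 → U
O(14): 5·(14−23)=-45≡7 → H
D(3): 5·(3−23)=-100≡4 → E
Z(25): 5·(25−23)=10 → K
E(4): 5·(4−23)=-95≡9 → J
J(9): 5·(9−23)=-70≡8 → I
K(10): 5·(10−23)=-65≡13 → N
A(0): 5·(0−23)=-115≡15 → P

UHEKJINP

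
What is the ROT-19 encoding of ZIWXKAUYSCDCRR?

SBPQDTNRLVWVKK

Z(25): 25+19=44≡18 → S
I(8): 8+19=27≡1 → B
W(22): 22+19=41≡15 → P
X(23): 23+19=42≡16 → Q
K(10): 10+19=29≡3 → D
A(0): 0+19=19 → T
U(20): 20+19=39≡13 → N
Y(24): 24+19=43≡17 → R
S(18): 18+19=37≡11 → L
C(2): 2+19=21 → V
D(3): 3+19=22 → W
C(2): 2+19=21 → V
R(17): 17+19=36≡10 → K
R(17): 17+19=36≡10 → K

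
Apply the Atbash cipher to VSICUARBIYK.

EHRXFZIYRBP

V(21) → E(4)
S(18) → H(7)
I(8) → R(17)
C(2) → X(23)
U(20) → F(5)
A(0) → Z(25)
R(17) → I(8)
B(1) → Y(24)
I(8) → R(17)
Y(24) → B(1)
K(10) → P(15)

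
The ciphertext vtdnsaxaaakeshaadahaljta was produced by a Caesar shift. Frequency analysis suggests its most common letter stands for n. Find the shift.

The most frequent ciphertext letter is a (appears 9 times).
a is position 0; n is position 13.
Shift = -13≡13.

13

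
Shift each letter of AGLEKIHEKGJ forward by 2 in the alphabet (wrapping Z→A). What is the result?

CINGMKJGMIL

A(0): 0+2=2 → C
G(6): 6+2=8 → I
L(11): 11+2=13 → N
E(4): 4+2=6 → G
K(10): 10+2=12 → M
I(8): 8+2=10 → K
H(7): 7+2=9 → J
E(4): 4+2=6 → G
K(10): 10+2=12 → M
G(6): 6+2=8 → I
J(9): 9+2=11 → L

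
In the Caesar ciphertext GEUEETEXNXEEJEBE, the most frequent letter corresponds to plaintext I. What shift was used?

The most frequent ciphertext letter is E (appears 8 times).
E is position 4; I is position 8.
Shift = -4≡22.

22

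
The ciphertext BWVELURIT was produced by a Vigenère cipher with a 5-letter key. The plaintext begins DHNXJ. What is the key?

Subtract each crib letter from the matching ciphertext letter (mod 26):
B(1)−D(3)=-2≡24 → Y
W(22)−H(7)=15 → P
V(21)−N(13)=8 → I
E(4)−X(23)=-19≡7 → H
L(11)−J(9)=2 → C

YPIHC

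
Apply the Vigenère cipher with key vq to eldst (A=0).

Repeat the key across the message: vqvqv
e(4)+v(21): 25 → z
l(11)+q(16): 27≡1 → b
d(3)+v(21): 24 → y
s(18)+q(16): 34≡8 → i
t(19)+v(21): 40≡14 → o

zbyio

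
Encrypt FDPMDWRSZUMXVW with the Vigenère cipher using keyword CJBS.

Repeat the key across the message: CJBSCJBSCJBSCJ
F(5)+C(2): 7 → H
D(3)+J(9): 12 → M
P(15)+B(1): 16 → Q
M(12)+S(18): 30≡4 → E
D(3)+C(2): 5 → F
W(22)+J(9): 31≡5 → F
R(17)+B(1): 18 → S
S(18)+S(18): 36≡10 → K
Z(25)+C(2): 27≡1 → B
U(20)+J(9): 29≡3 → D
M(12)+B(1): 13 → N
X(23)+S(18): 41≡15 → P
V(21)+C(2): 23 → X
W(22)+J(9): 31≡5 → F

HMQEFFSKBDNPXF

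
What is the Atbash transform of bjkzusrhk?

b(1) → y(24)
j(9) → q(16)
k(10) → p(15)
z(25) → a(0)
u(20) → f(5)
s(18) → h(7)
r(17) → i(8)
h(7) → s(18)
k(10) → p(15)

yqpafhisp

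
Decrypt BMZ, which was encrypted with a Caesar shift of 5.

WHU

B(1): 1−5=-4≡22 → W
M(12): 12−5=7 → H
Z(25): 25−5=20 → U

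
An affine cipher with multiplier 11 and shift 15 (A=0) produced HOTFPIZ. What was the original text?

EHYSAXI

The inverse of 11 mod 26 is 19, since 11·19=209≡1. Apply D(y)=19·(y−15) mod 26:
H(7): 19·(7−15)=-152≡4 → E
O(14): 19·(14−15)=-19≡7 → H
T(19): 19·(19−15)=76≡24 → Y
F(5): 19·(5−15)=-190≡18 → S
P(15): 19·(15−15)=0 → A
I(8): 19·(8−15)=-133≡23 → X
Z(25): 19·(25−15)=190≡8 → I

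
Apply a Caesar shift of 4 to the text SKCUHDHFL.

WOGYLHLJP

S(18): 18+4=22 → W
K(10): 10+4=14 → O
C(2): 2+4=6 → G
U(20): 20+4=24 → Y
H(7): 7+4=11 → L
D(3): 3+4=7 → H
H(7): 7+4=11 → L
F(5): 5+4=9 → J
L(11): 11+4=15 → P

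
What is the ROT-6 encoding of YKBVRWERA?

Y(24): 24+6=30≡4 → E
K(10): 10+6=16 → Q
B(1): 1+6=7 → H
V(21): 21+6=27≡1 → B
R(17): 17+6=23 → X
W(22): 22+6=28≡2 → C
E(4): 4+6=10 → K
R(17): 17+6=23 → X
A(0): 0+6=6 → G

EQHBXCKXG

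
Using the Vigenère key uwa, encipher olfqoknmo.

ihfkkkhio

Repeat the key across the message: uwauwauwa
o(14)+u(20): 34≡8 → i
l(11)+w(22): 33≡7 → h
f(5)+a(0): 5 → f
q(16)+u(20): 36≡10 → k
o(14)+w(22): 36≡10 → k
k(10)+a(0): 10 → k
n(13)+u(20): 33≡7 → h
m(12)+w(22): 34≡8 → i
o(14)+a(0): 14 → o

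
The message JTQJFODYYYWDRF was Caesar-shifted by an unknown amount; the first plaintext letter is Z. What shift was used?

From the crib: J(9)−Z(25)=-16≡10, so the shift is 10.

10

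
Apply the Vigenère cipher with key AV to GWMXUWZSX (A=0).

GRMSURZNX

Repeat the key across the message: AVAVAVAVA
G(6)+A(0): 6 → G
W(22)+V(21): 43≡17 → R
M(12)+A(0): 12 → M
X(23)+V(21): 44≡18 → S
U(20)+A(0): 20 → U
W(22)+V(21): 43≡17 → R
Z(25)+A(0): 25 → Z
S(18)+V(21): 39≡13 → N
X(23)+A(0): 23 → X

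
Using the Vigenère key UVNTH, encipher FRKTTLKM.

Repeat the key across the message: UVNTHUVN
F(5)+U(20): 25 → Z
R(17)+V(21): 38≡12 → M
K(10)+N(13): 23 → X
T(19)+T(19): 38≡12 → M
T(19)+H(7): 26≡0 → A
L(11)+U(20): 31≡5 → F
K(10)+V(21): 31≡5 → F
M(12)+N(13): 25 → Z

ZMXMAFFZ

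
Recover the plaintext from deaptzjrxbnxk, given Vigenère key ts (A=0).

kmhxahqzejufr

Repeat the key across the ciphertext: tstststststst
d(3)−t(19): -16≡10 → k
e(4)−s(18): -14≡12 → m
a(0)−t(19): -19≡7 → h
p(15)−s(18): -3≡23 → x
t(19)−t(19): 0 → a
z(25)−s(18): 7 → h
j(9)−t(19): -10≡16 → q
r(17)−s(18): -1≡25 → z
x(23)−t(19): 4 → e
b(1)−s(18): -17≡9 → j
n(13)−t(19): -6≡20 → u
x(23)−s(18): 5 → f
k(10)−t(19): -9≡17 → r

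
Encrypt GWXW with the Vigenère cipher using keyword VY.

BUSU

Repeat the key across the message: VYVY
G(6)+V(21): 27≡1 → B
W(22)+Y(24): 46≡20 → U
X(23)+V(21): 44≡18 → S
W(22)+Y(24): 46≡20 → U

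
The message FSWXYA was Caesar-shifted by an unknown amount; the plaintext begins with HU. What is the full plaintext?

From the crib: F(5)−H(7)=-2≡24, so the shift is 24.
Subtract 24 from each ciphertext letter:
F(5): 5−24=-19≡7 → H
S(18): 18−24=-6≡20 → U
W(22): 22−24=-2≡24 → Y
X(23): 23−24=-1≡25 → Z
Y(24): 24−24=0 → A
A(0): 0−24=-24≡2 → C

HUYZAC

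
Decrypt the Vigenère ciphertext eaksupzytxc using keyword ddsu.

Repeat the key across the ciphertext: ddsuddsudds
e(4)−d(3): 1 → b
a(0)−d(3): -3≡23 → x
k(10)−s(18): -8≡18 → s
s(18)−u(20): -2≡24 → y
u(20)−d(3): 17 → r
p(15)−d(3): 12 → m
z(25)−s(18): 7 → h
y(24)−u(20): 4 → e
t(19)−d(3): 16 → q
x(23)−d(3): 20 → u
c(2)−s(18): -16≡10 → k

bxsyrmhequk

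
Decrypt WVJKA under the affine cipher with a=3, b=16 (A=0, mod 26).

CTPYM

The inverse of 3 mod 26 is 9, since 3·9=27≡1. Apply D(y)=9·(y−16) mod 26:
W(22): 9·(22−16)=54≡2 → C
V(21): 9·(21−16)=45≡19 → T
J(9): 9·(9−16)=-63≡15 → P
K(10): 9·(10−16)=-54≡24 → Y
A(0): 9·(0−16)=-144≡12 → M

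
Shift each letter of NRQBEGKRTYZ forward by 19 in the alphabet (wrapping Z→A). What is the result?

GKJUXZDKMRS

N(13): 13+19=32≡6 → G
R(17): 17+19=36≡10 → K
Q(16): 16+19=35≡9 → J
B(1): 1+19=20 → U
E(4): 4+19=23 → X
G(6): 6+19=25 → Z
K(10): 10+19=29≡3 → D
R(17): 17+19=36≡10 → K
T(19): 19+19=38≡12 → M
Y(24): 24+19=43≡17 → R
Z(25): 25+19=44≡18 → S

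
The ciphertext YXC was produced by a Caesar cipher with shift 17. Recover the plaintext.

HGL

Y(24): 24−17=7 → H
X(23): 23−17=6 → G
C(2): 2−17=-15≡11 → L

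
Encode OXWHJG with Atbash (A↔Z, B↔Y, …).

O(14) → L(11)
X(23) → C(2)
W(22) → D(3)
H(7) → S(18)
J(9) → Q(16)
G(6) → T(19)

LCDSQT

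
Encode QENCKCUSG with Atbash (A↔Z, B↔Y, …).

JVMXPXFHT

Q(16) → J(9)
E(4) → V(21)
N(13) → M(12)
C(2) → X(23)
K(10) → P(15)
C(2) → X(23)
U(20) → F(5)
S(18) → H(7)
G(6) → T(19)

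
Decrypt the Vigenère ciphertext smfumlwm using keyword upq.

yxpaxvcx

Repeat the key across the ciphertext: upqupqup
s(18)−u(20): -2≡24 → y
m(12)−p(15): -3≡23 → x
f(5)−q(16): -11≡15 → p
u(20)−u(20): 0 → a
m(12)−p(15): -3≡23 → x
l(11)−q(16): -5≡21 → v
w(22)−u(20): 2 → c
m(12)−p(15): -3≡23 → x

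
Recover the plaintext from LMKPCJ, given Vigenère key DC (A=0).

Repeat the key across the ciphertext: DCDCDC
L(11)−D(3): 8 → I
M(12)−C(2): 10 → K
K(10)−D(3): 7 → H
P(15)−C(2): 13 → N
C(2)−D(3): -1≡25 → Z
J(9)−C(2): 7 → H

IKHNZH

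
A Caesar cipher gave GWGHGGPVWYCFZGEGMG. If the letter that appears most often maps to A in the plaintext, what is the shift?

6

The most frequent ciphertext letter is G (appears 7 times).
G is position 6; A is position 0.
Shift = 6.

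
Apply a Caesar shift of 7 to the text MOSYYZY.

TVZFFGF

M(12): 12+7=19 → T
O(14): 14+7=21 → V
S(18): 18+7=25 → Z
Y(24): 24+7=31≡5 → F
Y(24): 24+7=31≡5 → F
Z(25): 25+7=32≡6 → G
Y(24): 24+7=31≡5 → F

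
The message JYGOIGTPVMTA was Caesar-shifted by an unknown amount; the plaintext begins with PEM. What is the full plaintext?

PEMUOMZVBSZG

From the crib: J(9)−P(15)=-6≡20, so the shift is 20.
Subtract 20 from each ciphertext letter:
J(9): 9−20=-11≡15 → P
Y(24): 24−20=4 → E
G(6): 6−20=-14≡12 → M
O(14): 14−20=-6≡20 → U
I(8): 8−20=-12≡14 → O
G(6): 6−20=-14≡12 → M
T(19): 19−20=-1≡25 → Z
P(15): 15−20=-5≡21 → V
V(21): 21−20=1 → B
M(12): 12−20=-8≡18 → S
T(19): 19−20=-1≡25 → Z
A(0): 0−20=-20≡6 → G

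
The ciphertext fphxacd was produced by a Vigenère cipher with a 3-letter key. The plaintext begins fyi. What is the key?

Subtract each crib letter from the matching ciphertext letter (mod 26):
f(5)−f(5)=0 → a
p(15)−y(24)=-9≡17 → r
h(7)−i(8)=-1≡25 → z

arz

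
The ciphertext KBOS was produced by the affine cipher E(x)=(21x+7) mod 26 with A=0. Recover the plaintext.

The inverse of 21 mod 26 is 5, since 21·5=105≡1. Apply D(y)=5·(y−7) mod 26:
K(10): 5·(10−7)=15 → P
B(1): 5·(1−7)=-30≡22 → W
O(14): 5·(14−7)=35≡9 → J
S(18): 5·(18−7)=55≡3 → D

PWJD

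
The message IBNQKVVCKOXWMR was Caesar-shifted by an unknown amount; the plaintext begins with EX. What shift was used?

From the crib: I(8)−E(4)=4, so the shift is 4.

4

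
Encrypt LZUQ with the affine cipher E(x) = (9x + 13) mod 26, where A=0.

L(11): 9·11+13=112≡8 → I
Z(25): 9·25+13=238≡4 → E
U(20): 9·20+13=193≡11 → L
Q(16): 9·16+13=157≡1 → B

IELB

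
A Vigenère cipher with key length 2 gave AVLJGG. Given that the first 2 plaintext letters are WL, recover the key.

EK

Subtract each crib letter from the matching ciphertext letter (mod 26):
A(0)−W(22)=-22≡4 → E
V(21)−L(11)=10 → K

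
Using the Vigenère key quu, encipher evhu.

upbk

Repeat the key across the message: quuq
e(4)+q(16): 20 → u
v(21)+u(20): 41≡15 → p
h(7)+u(20): 27≡1 → b
u(20)+q(16): 36≡10 → k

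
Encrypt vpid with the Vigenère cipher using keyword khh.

Repeat the key across the message: khhk
v(21)+k(10): 31≡5 → f
p(15)+h(7): 22 → w
i(8)+h(7): 15 → p
d(3)+k(10): 13 → n

fwpn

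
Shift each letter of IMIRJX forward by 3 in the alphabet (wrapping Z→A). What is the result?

LPLUMA

I(8): 8+3=11 → L
M(12): 12+3=15 → P
I(8): 8+3=11 → L
R(17): 17+3=20 → U
J(9): 9+3=12 → M
X(23): 23+3=26≡0 → A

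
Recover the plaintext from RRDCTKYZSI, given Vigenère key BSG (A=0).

QZXBBEXHMH

Repeat the key across the ciphertext: BSGBSGBSGB
R(17)−B(1): 16 → Q
R(17)−S(18): -1≡25 → Z
D(3)−G(6): -3≡23 → X
C(2)−B(1): 1 → B
T(19)−S(18): 1 → B
K(10)−G(6): 4 → E
Y(24)−B(1): 23 → X
Z(25)−S(18): 7 → H
S(18)−G(6): 12 → M
I(8)−B(1): 7 → H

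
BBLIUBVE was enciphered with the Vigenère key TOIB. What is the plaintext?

Repeat the key across the ciphertext: TOIBTOIB
B(1)−T(19): -18≡8 → I
B(1)−O(14): -13≡13 → N
L(11)−I(8): 3 → D
I(8)−B(1): 7 → H
U(20)−T(19): 1 → B
B(1)−O(14): -13≡13 → N
V(21)−I(8): 13 → N
E(4)−B(1): 3 → D

INDHBNND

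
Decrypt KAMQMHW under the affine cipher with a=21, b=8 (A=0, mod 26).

The inverse of 21 mod 26 is 5, since 21·5=105≡1. Apply D(y)=5·(y−8) mod 26:
K(10): 5·(10−8)=10 → K
A(0): 5·(0−8)=-40≡12 → M
M(12): 5·(12−8)=20 → U
Q(16): 5·(16−8)=40≡14 → O
M(12): 5·(12−8)=20 → U
H(7): 5·(7−8)=-5≡21 → V
W(22): 5·(22−8)=70≡18 → S

KMUOUVS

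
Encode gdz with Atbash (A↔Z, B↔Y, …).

twa

g(6) → t(19)
d(3) → w(22)
z(25) → a(0)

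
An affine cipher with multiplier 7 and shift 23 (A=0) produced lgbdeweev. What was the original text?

cfimblbbw

The inverse of 7 mod 26 is 15, since 7·15=105≡1. Apply D(y)=15·(y−23) mod 26:
l(11): 15·(11−23)=-180≡2 → c
g(6): 15·(6−23)=-255≡5 → f
b(1): 15·(1−23)=-330≡8 → i
d(3): 15·(3−23)=-300≡12 → m
e(4): 15·(4−23)=-285≡1 → b
w(22): 15·(22−23)=-15≡11 → l
e(4): 15·(4−23)=-285≡1 → b
e(4): 15·(4−23)=-285≡1 → b
v(21): 15·(21−23)=-30≡22 → w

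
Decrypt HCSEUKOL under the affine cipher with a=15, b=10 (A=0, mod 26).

The inverse of 15 mod 26 is 7, since 15·7=105≡1. Apply D(y)=7·(y−10) mod 26:
H(7): 7·(7−10)=-21≡5 → F
C(2): 7·(2−10)=-56≡22 → W
S(18): 7·(18−10)=56≡4 → E
E(4): 7·(4−10)=-42≡10 → K
U(20): 7·(20−10)=70≡18 → S
K(10): 7·(10−10)=0 → A
O(14): 7·(14−10)=28≡2 → C
L(11): 7·(11−10)=7 → H

FWEKSACH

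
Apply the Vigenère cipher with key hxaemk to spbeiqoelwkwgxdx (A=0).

zmbiuavblawgnudb

Repeat the key across the message: hxaemkhxaemkhxae
s(18)+h(7): 25 → z
p(15)+x(23): 38≡12 → m
b(1)+a(0): 1 → b
e(4)+e(4): 8 → i
i(8)+m(12): 20 → u
q(16)+k(10): 26≡0 → a
o(14)+h(7): 21 → v
e(4)+x(23): 27≡1 → b
l(11)+a(0): 11 → l
w(22)+e(4): 26≡0 → a
k(10)+m(12): 22 → w
w(22)+k(10): 32≡6 → g
g(6)+h(7): 13 → n
x(23)+x(23): 46≡20 → u
d(3)+a(0): 3 → d
x(23)+e(4): 27≡1 → b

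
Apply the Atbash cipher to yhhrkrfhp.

bssipiusk

y(24) → b(1)
h(7) → s(18)
h(7) → s(18)
r(17) → i(8)
k(10) → p(15)
r(17) → i(8)
f(5) → u(20)
h(7) → s(18)
p(15) → k(10)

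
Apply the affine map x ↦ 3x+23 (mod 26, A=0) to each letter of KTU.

K(10): 3·10+23=53≡1 → B
T(19): 3·19+23=80≡2 → C
U(20): 3·20+23=83≡5 → F

BCF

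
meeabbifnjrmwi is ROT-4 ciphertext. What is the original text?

iaawxxebjfnise

m(12): 12−4=8 → i
e(4): 4−4=0 → a
e(4): 4−4=0 → a
a(0): 0−4=-4≡22 → w
b(1): 1−4=-3≡23 → x
b(1): 1−4=-3≡23 → x
i(8): 8−4=4 → e
f(5): 5−4=1 → b
n(13): 13−4=9 → j
j(9): 9−4=5 → f
r(17): 17−4=13 → n
m(12): 12−4=8 → i
w(22): 22−4=18 → s
i(8): 8−4=4 → e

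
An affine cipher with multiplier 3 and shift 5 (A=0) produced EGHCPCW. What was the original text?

The inverse of 3 mod 26 is 9, since 3·9=27≡1. Apply D(y)=9·(y−5) mod 26:
E(4): 9·(4−5)=-9≡17 → R
G(6): 9·(6−5)=9 → J
H(7): 9·(7−5)=18 → S
C(2): 9·(2−5)=-27≡25 → Z
P(15): 9·(15−5)=90≡12 → M
C(2): 9·(2−5)=-27≡25 → Z
W(22): 9·(22−5)=153≡23 → X

RJSZMZX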